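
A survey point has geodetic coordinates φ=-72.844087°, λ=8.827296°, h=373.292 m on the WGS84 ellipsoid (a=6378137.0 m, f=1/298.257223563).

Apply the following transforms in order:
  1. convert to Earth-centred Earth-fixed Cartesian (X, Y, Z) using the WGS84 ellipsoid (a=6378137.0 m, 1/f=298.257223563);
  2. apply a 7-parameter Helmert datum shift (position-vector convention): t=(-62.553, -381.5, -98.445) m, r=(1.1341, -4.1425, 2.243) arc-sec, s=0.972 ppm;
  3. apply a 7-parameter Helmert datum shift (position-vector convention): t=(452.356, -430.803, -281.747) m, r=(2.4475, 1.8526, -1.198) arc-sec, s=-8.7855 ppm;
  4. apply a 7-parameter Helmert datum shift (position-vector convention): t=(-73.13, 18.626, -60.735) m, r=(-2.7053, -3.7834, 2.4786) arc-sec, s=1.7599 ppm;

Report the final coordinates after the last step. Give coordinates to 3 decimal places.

start: φ=-72.844087°, λ=8.827296°, h=373.292 m
→ ECEF (a=6378137.000, f=1/298.257223563): X=1864909.7329, Y=289613.0919, Z=-6072489.1379
→ Helmert 7p (PV): X=1864967.7996, Y=289285.5413, Z=-6072554.4392
→ Helmert 7p (PV): X=1865350.9100, Y=288913.4202, Z=-6072796.1536
→ Helmert 7p (PV): X=1865388.9811, Y=288875.3210, Z=-6072837.1502

X=1865388.981 m, Y=288875.321 m, Z=-6072837.150 m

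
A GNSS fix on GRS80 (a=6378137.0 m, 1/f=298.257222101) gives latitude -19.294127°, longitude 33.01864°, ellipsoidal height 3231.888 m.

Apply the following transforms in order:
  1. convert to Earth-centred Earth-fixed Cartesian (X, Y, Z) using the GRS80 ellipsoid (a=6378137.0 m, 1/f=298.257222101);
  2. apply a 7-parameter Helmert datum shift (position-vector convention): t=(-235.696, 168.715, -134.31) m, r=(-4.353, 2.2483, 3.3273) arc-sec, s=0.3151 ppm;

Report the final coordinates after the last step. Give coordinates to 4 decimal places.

start: φ=-19.294127°, λ=33.018640°, h=3231.888 m
→ ECEF (a=6378137.000, f=1/298.257222101): X=5052055.8951, Y=3283180.6839, Z=-2095174.2305
→ Helmert 7p (PV): X=5051745.9918, Y=3283387.7127, Z=-2095433.5565

X=5051745.9918 m, Y=3283387.7127 m, Z=-2095433.5565 m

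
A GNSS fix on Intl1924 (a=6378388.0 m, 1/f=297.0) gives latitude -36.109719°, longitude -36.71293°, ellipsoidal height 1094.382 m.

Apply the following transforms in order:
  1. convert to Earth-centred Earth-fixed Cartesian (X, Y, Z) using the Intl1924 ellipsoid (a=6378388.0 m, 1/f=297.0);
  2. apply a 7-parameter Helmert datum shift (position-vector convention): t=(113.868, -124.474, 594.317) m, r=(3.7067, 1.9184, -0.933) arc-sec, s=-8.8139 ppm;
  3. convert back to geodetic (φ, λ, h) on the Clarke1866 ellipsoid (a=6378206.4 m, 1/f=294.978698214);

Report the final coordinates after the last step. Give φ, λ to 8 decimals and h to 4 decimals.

start: φ=-36.109719°, λ=-36.712930°, h=1094.382 m
→ ECEF (a=6378388.000, f=1/297.0): X=4136422.9914, Y=-3084647.0162, Z=-3738738.1332
→ Helmert 7p (PV): X=4136451.6762, Y=-3084695.8259, Z=-3738204.7669
→ geod (Bowring, a=6378206.400): φ=-36.10681525°, λ=-36.71317406°, h=1054.5950 m

φ=-36.10681525°, λ=-36.71317406°, h=1054.5950 m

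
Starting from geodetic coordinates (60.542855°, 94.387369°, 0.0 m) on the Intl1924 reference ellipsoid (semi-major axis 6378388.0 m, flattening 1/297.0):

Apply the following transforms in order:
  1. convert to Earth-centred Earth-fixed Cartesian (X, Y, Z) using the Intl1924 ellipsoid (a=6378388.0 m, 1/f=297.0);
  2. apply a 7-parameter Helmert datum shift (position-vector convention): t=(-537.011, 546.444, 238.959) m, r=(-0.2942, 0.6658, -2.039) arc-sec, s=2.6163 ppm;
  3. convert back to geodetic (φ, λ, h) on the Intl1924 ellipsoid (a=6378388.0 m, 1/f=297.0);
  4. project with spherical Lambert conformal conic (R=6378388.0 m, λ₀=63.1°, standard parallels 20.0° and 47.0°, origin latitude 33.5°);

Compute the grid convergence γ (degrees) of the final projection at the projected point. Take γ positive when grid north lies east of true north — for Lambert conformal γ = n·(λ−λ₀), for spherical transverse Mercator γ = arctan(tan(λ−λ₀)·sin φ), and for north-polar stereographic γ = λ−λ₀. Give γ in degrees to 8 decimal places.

start: φ=60.542855°, λ=94.387369°, h=0.000 m
→ ECEF (a=6378388.000, f=1/297.0): X=-240570.1491, Y=3135524.5372, Z=5530589.8839
→ Helmert 7p (PV): X=-241058.9415, Y=3136089.4512, Z=5530839.6168
→ geod (Bowring, a=6378388.000): φ=60.53926353°, λ=94.39545957°, h=512.8599 m
→ into lcc (λ₀=63.1°): φ=60.53926353°, λ−λ₀=31.29545957°
convergence γ = 17.43753284°

17.43753284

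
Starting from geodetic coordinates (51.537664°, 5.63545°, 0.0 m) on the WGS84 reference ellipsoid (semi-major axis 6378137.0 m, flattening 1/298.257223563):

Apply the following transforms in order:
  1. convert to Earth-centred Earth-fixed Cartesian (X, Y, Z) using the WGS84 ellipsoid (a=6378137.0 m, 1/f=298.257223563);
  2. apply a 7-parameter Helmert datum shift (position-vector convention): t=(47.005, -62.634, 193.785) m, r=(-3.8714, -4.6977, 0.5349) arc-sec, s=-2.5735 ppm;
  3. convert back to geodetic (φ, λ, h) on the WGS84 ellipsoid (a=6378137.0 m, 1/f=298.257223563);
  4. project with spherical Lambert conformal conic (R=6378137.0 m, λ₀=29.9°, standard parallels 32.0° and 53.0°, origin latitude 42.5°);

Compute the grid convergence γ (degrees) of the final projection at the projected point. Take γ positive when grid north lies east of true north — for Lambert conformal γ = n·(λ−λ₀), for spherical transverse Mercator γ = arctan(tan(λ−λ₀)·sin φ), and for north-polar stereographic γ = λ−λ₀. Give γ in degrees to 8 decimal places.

start: φ=51.537664°, λ=5.635450°, h=0.000 m
→ ECEF (a=6378137.000, f=1/298.257223563): X=3956154.5918, Y=390375.7810, Z=4970969.9823
→ Helmert 7p (PV): X=3956077.1893, Y=390415.7020, Z=4971233.7491
→ geod (Bowring, a=6378137.000): φ=51.53965308°, λ=5.63613215°, h=161.0646 m
→ into lcc (λ₀=29.9°): φ=51.53965308°, λ−λ₀=-24.26386785°
convergence γ = -16.48610740°

-16.48610740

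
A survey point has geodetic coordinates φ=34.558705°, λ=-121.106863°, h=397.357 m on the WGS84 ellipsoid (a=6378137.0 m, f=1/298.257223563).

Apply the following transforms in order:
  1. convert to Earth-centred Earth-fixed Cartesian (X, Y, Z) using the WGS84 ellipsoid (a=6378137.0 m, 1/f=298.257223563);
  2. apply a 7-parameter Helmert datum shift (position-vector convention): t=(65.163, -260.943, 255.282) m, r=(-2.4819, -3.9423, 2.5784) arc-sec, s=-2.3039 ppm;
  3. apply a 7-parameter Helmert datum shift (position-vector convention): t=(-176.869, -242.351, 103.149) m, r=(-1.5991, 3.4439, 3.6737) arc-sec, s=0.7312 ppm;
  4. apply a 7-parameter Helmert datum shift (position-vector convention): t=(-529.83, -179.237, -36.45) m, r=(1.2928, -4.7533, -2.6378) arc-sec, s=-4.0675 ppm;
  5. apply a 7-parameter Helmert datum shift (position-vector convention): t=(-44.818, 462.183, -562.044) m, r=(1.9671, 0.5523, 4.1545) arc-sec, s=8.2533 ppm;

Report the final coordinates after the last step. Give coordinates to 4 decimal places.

X=-2717428.2673 m, Y=-4502828.6787 m, Z=3597607.7353 m

start: φ=34.558705°, λ=-121.106863°, h=397.357 m
→ ECEF (a=6378137.000, f=1/298.257223563): X=-2716822.4278, Y=-4502508.5407, Z=3597882.3768
→ Helmert 7p (PV): X=-2716763.4878, Y=-4502749.7800, Z=3598131.6203
→ Helmert 7p (PV): X=-2716802.0703, Y=-4503015.9155, Z=3598317.6691
→ Helmert 7p (PV): X=-2717461.3575, Y=-4503164.6461, Z=3598175.7521
→ Helmert 7p (PV): X=-2717428.2673, Y=-4502828.6787, Z=3597607.7353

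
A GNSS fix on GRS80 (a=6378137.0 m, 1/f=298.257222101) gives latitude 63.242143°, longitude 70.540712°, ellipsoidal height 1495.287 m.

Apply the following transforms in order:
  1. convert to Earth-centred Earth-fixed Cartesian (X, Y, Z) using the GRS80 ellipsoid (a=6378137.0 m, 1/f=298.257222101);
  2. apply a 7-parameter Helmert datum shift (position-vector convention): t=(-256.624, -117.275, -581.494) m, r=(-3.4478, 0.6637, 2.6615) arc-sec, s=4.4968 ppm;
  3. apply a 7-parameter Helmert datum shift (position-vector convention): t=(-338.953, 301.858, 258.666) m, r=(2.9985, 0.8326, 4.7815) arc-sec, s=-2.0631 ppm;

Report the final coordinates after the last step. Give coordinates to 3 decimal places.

start: φ=63.242143°, λ=70.540712°, h=1495.287 m
→ ECEF (a=6378137.000, f=1/298.257222101): X=959413.8159, Y=2715431.4208, Z=5673515.6989
→ Helmert 7p (PV): X=959144.7237, Y=2715433.5718, Z=5672911.2407
→ Helmert 7p (PV): X=958763.7436, Y=2715669.5941, Z=5673193.8058

X=958763.744 m, Y=2715669.594 m, Z=5673193.806 m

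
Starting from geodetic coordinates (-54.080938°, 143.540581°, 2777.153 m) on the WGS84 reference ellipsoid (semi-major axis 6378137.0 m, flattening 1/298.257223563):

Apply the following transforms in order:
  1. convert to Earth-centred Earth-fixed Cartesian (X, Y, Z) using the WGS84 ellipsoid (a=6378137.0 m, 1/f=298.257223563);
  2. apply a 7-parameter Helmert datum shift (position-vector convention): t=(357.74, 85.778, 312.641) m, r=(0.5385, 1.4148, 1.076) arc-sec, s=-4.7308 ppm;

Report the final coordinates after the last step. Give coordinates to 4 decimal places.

start: φ=-54.080938°, λ=143.540581°, h=2777.153 m
→ ECEF (a=6378137.000, f=1/298.257223563): X=-3017290.7372, Y=2229372.2342, Z=-5144283.0277
→ Helmert 7p (PV): X=-3016965.6379, Y=2229445.1558, Z=-5143919.5339

X=-3016965.6379 m, Y=2229445.1558 m, Z=-5143919.5339 m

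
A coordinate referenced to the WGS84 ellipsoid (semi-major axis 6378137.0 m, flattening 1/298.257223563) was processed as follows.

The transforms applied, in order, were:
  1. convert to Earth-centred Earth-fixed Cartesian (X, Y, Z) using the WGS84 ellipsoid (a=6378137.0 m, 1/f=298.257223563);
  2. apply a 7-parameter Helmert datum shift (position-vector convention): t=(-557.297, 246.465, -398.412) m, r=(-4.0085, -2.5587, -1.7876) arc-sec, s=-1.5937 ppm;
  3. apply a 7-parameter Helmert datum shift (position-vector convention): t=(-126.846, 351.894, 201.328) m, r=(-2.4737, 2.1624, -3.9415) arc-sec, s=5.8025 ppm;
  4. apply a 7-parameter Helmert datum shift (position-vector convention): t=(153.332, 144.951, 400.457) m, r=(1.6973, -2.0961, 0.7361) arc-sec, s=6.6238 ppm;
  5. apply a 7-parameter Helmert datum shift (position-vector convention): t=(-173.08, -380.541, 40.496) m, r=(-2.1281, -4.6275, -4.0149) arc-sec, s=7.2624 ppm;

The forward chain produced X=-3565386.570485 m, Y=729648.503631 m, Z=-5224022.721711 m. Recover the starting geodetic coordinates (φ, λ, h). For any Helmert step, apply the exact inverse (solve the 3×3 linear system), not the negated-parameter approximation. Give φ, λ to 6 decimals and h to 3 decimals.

φ=-55.322022°, λ=168.437986°, h=2628.015 m

start: X=-3565386.5705, Y=729648.5036, Z=-5224022.7217 m
→ Helmert⁻¹: X=-3565319.0059, Y=730008.2418, Z=-5223937.7600
→ Helmert⁻¹: X=-3565499.2065, Y=729828.1914, Z=-5224273.3846
→ Helmert⁻¹: X=-3565310.8405, Y=729466.5916, Z=-5224473.0267
→ Helmert⁻¹: X=-3564830.3488, Y=729291.9165, Z=-5224024.5459
→ geod (Bowring, a=6378137.000): φ=-55.32202200°, λ=168.43798600°, h=2628.0150 m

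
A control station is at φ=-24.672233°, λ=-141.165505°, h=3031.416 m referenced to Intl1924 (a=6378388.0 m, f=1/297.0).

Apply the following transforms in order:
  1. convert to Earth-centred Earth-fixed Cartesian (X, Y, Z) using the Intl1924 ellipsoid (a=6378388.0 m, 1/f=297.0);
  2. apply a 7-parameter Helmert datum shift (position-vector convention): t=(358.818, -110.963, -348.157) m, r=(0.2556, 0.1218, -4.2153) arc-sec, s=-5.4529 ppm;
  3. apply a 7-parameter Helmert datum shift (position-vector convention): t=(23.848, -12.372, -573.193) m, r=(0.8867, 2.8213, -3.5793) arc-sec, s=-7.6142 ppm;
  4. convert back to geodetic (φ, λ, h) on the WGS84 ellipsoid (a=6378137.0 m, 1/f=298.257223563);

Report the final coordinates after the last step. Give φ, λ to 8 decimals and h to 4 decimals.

start: φ=-24.672233°, λ=-141.165505°, h=3031.416 m
→ ECEF (a=6378388.000, f=1/297.0): X=-4519732.6346, Y=-3638440.6786, Z=-2647426.2196
→ Helmert 7p (PV): X=-4519425.0903, Y=-3638436.1546, Z=-2647761.7802
→ Helmert 7p (PV): X=-4519466.1835, Y=-3638331.0158, Z=-2648268.6371
→ geod (Bowring, a=6378137.000): φ=-24.67955698°, λ=-141.16469858°, h=3367.1434 m

φ=-24.67955698°, λ=-141.16469858°, h=3367.1434 m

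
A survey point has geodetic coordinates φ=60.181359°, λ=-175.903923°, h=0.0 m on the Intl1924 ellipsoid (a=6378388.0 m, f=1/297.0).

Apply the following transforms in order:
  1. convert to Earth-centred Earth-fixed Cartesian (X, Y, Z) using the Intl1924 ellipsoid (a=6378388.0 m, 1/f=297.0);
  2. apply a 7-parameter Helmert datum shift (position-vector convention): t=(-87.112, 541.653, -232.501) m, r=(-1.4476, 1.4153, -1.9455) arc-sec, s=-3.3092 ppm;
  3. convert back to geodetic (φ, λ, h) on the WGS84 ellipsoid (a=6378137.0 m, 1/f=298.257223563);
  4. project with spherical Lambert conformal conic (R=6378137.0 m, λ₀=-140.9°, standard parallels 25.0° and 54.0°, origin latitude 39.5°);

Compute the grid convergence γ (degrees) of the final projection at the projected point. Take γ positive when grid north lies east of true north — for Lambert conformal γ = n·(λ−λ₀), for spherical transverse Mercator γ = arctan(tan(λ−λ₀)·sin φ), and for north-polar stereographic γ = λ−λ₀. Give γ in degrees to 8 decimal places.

start: φ=60.181359°, λ=-175.903923°, h=0.000 m
→ ECEF (a=6378388.000, f=1/297.0): X=-3171626.8494, Y=-227126.7657, Z=5510671.2519
→ Helmert 7p (PV): X=-3171667.7964, Y=-226515.7716, Z=5510443.8712
→ geod (Bowring, a=6378137.000): φ=60.17965674°, λ=-175.91495707°, h=-16.3557 m
→ into lcc (λ₀=-140.9°): φ=60.17965674°, λ−λ₀=-35.01495707°
convergence γ = -22.51899582°

-22.51899582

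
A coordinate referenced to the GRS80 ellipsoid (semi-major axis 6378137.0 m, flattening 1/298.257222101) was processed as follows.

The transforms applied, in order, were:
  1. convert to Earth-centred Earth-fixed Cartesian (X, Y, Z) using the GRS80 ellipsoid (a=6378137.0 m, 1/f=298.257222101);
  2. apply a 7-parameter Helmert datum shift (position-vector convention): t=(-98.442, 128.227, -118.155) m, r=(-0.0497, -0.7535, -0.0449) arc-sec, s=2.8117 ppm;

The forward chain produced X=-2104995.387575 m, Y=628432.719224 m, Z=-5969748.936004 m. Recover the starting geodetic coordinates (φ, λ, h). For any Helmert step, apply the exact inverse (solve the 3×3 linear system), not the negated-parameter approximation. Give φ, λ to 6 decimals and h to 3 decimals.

φ=-69.921862°, λ=163.379956°, h=1653.692 m

start: X=-2104995.3876, Y=628432.7192, Z=-5969748.9360 m
→ Helmert⁻¹: X=-2104912.9714, Y=628303.7058, Z=-5969606.1555
→ geod (Bowring, a=6378137.000): φ=-69.92186200°, λ=163.37995600°, h=1653.6920 m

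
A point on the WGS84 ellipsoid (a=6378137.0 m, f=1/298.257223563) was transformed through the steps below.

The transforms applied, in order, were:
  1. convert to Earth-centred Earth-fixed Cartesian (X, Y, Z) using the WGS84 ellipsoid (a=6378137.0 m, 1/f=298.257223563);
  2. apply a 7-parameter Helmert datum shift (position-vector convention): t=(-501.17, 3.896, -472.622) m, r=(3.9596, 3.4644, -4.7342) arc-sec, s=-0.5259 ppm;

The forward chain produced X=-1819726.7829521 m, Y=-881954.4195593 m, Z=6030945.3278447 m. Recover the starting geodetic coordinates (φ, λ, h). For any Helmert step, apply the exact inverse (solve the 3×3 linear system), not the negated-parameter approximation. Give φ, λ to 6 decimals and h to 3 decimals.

start: X=-1819726.7830, Y=-881954.4196, Z=6030945.3278 m
→ Helmert⁻¹: X=-1819307.6314, Y=-881884.7532, Z=6031407.4941
→ geod (Bowring, a=6378137.000): φ=71.58400900°, λ=-154.13884000°, h=2345.3740 m

φ=71.584009°, λ=-154.138840°, h=2345.374 m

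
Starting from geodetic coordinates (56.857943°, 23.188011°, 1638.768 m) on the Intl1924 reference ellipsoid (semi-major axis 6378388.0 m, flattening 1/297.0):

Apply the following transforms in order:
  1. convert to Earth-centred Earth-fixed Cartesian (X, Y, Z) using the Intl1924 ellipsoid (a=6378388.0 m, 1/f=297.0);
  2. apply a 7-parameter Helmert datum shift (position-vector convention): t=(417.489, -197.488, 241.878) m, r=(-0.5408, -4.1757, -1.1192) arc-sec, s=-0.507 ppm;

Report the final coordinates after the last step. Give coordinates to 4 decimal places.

X=3214190.0115 m, Y=1376470.6691 m, Z=5319051.4622 m

start: φ=56.857943°, λ=23.188011°, h=1638.768 m
→ ECEF (a=6378388.000, f=1/297.0): X=3213874.3567, Y=1376672.3485, Z=5318750.8275
→ Helmert 7p (PV): X=3214190.0115, Y=1376470.6691, Z=5319051.4622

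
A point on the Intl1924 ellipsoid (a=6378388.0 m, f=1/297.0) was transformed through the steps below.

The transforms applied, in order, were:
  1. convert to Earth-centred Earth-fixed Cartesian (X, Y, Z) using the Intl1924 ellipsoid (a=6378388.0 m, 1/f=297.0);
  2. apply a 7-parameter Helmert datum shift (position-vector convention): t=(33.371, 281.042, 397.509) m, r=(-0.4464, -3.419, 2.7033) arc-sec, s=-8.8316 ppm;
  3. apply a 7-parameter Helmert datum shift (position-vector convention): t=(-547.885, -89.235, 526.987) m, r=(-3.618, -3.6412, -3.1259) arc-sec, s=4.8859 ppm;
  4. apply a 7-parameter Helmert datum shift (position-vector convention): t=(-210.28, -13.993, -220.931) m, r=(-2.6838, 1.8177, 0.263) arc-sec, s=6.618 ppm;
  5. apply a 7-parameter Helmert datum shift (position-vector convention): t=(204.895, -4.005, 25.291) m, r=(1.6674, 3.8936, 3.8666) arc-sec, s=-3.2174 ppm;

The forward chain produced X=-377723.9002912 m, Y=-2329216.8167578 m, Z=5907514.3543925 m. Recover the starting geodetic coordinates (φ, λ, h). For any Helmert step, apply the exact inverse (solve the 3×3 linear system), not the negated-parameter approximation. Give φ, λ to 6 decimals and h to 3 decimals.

start: X=-377723.9003, Y=-2329216.8168, Z=5907514.3544 m
→ Helmert⁻¹: X=-378085.1878, Y=-2329165.4632, Z=5907519.7617
→ Helmert⁻¹: X=-377927.4380, Y=-2329212.4413, Z=5907667.9587
→ Helmert⁻¹: X=-377238.1325, Y=-2329221.1569, Z=5907077.9137
→ Helmert⁻¹: X=-377207.4575, Y=-2329530.6120, Z=5906733.7815
→ geod (Bowring, a=6378388.000): φ=68.35499500°, λ=-99.19774300°, h=844.6320 m

φ=68.354995°, λ=-99.197743°, h=844.632 m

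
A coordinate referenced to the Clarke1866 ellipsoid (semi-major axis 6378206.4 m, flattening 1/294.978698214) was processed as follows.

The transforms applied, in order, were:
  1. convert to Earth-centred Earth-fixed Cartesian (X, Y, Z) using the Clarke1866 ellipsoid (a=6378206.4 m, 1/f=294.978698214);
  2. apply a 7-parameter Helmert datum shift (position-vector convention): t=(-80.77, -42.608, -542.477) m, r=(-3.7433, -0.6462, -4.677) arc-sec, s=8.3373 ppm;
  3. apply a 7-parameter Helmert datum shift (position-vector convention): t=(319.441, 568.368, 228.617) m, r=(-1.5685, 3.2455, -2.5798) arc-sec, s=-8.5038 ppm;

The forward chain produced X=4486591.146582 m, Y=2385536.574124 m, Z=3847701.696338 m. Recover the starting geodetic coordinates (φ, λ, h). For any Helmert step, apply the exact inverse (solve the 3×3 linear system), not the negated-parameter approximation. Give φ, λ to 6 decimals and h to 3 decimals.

start: X=4486591.1466, Y=2385536.5741, Z=3847701.6963 m
→ Helmert⁻¹: X=4486219.4859, Y=2385015.3395, Z=3847594.5231
→ Helmert⁻¹: X=4486220.8274, Y=2385069.9505, Z=3848134.1469
→ geod (Bowring, a=6378206.400): φ=37.32708300°, λ=27.99705300°, h=3308.6250 m

φ=37.327083°, λ=27.997053°, h=3308.625 m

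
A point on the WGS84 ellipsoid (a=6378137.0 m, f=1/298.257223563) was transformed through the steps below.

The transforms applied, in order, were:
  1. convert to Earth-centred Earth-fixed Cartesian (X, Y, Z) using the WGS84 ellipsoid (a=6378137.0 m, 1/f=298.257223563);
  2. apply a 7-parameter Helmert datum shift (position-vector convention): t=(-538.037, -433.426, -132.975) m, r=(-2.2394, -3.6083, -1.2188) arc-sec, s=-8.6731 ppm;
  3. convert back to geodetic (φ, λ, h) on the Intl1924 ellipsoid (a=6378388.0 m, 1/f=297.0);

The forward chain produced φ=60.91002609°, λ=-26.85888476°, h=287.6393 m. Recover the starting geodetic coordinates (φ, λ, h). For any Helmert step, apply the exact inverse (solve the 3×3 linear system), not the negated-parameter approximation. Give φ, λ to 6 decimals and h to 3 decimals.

start: φ=60.910026°, λ=-26.858885°, h=287.639 m
→ ECEF (a=6378388.000, f=1/297.0): X=2773777.4904, Y=-1404715.7874, Z=5550847.1556
→ Helmert⁻¹: X=2774444.9936, Y=-1404338.4134, Z=5550964.4936
→ geod (Bowring, a=6378137.000): φ=60.90650700°, λ=-26.84712500°, h=778.1310 m

φ=60.906507°, λ=-26.847125°, h=778.131 m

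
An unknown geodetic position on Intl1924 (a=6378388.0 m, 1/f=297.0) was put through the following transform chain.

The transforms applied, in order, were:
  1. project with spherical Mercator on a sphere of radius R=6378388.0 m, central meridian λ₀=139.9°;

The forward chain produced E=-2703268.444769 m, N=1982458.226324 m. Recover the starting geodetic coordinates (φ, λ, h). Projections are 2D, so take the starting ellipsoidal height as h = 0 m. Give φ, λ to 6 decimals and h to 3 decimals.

φ=17.528045°, λ=115.617082°, h=0.000 m

start: E=-2703268.4448, N=1982458.2263 m
→ merc⁻¹: φ=17.52804500°, λ=115.61708200°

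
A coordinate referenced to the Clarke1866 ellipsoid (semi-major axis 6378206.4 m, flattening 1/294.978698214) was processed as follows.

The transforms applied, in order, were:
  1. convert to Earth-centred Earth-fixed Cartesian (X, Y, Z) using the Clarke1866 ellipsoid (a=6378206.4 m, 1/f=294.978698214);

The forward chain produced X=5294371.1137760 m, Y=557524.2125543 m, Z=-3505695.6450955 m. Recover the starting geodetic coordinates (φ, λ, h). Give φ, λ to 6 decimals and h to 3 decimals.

start: X=5294371.1138, Y=557524.2126, Z=-3505695.6451 m
→ geod (Bowring, a=6378206.400): φ=-33.54437500°, λ=6.01138200°, h=2610.1040 m

φ=-33.544375°, λ=6.011382°, h=2610.104 m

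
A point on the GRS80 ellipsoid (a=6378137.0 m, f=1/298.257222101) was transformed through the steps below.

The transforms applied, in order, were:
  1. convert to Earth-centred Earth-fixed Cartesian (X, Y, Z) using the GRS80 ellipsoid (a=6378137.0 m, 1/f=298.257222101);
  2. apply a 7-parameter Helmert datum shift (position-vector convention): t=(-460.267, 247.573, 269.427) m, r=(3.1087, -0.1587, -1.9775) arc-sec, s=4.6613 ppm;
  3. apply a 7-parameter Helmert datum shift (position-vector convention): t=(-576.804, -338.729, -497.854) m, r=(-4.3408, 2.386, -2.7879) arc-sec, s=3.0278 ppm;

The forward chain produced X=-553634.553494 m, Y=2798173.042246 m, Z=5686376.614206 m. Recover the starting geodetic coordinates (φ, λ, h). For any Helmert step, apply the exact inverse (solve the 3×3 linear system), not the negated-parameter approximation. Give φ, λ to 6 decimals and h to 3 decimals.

start: X=-553634.5535, Y=2798173.0422, Z=5686376.6142 m
→ Helmert⁻¹: X=-553159.6823, Y=2798376.1415, Z=5686909.7420
→ Helmert⁻¹: X=-552719.2907, Y=2798195.9313, Z=5686572.0605
→ geod (Bowring, a=6378137.000): φ=63.51654500°, λ=101.17362600°, h=766.5380 m

φ=63.516545°, λ=101.173626°, h=766.538 m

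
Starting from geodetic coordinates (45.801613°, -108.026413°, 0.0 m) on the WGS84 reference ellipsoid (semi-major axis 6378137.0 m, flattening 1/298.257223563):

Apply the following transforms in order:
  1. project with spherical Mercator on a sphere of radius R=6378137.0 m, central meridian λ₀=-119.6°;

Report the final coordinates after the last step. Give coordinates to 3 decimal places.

start: φ=45.801613°, λ=-108.026413°, h=0.000 m
→ merc (R=6378137.0, λ₀=-119.6°): E=1288365.8115, N=5748614.3603

E=1288365.811 m, N=5748614.360 m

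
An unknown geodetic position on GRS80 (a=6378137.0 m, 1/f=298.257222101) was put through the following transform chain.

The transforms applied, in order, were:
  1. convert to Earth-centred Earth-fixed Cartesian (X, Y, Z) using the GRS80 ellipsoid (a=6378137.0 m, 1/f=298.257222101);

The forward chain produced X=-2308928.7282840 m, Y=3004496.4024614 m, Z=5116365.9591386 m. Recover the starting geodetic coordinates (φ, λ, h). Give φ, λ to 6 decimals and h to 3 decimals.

start: X=-2308928.7283, Y=3004496.4025, Z=5116365.9591 m
→ geod (Bowring, a=6378137.000): φ=53.65991500°, λ=127.54195700°, h=2435.4330 m

φ=53.659915°, λ=127.541957°, h=2435.433 m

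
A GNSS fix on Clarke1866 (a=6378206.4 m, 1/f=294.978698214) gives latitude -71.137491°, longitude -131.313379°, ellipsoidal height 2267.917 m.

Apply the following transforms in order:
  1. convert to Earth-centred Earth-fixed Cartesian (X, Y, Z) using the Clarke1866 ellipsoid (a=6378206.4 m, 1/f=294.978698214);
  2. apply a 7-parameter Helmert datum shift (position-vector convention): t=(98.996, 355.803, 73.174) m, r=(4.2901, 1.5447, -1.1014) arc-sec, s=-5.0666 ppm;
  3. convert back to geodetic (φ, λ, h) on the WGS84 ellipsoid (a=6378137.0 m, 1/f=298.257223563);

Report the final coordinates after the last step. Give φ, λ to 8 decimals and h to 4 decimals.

φ=-71.13940029°, λ=-131.32135613°, h=1915.4936 m

start: φ=-71.137491°, λ=-131.313379°, h=2267.917 m
→ ECEF (a=6378206.400, f=1/294.978698214): X=-1365955.3801, Y=-1554102.3460, Z=-6015221.8393
→ Helmert 7p (PV): X=-1365902.8091, Y=-1553606.2652, Z=-6015140.2827
→ geod (Bowring, a=6378137.000): φ=-71.13940029°, λ=-131.32135613°, h=1915.4936 m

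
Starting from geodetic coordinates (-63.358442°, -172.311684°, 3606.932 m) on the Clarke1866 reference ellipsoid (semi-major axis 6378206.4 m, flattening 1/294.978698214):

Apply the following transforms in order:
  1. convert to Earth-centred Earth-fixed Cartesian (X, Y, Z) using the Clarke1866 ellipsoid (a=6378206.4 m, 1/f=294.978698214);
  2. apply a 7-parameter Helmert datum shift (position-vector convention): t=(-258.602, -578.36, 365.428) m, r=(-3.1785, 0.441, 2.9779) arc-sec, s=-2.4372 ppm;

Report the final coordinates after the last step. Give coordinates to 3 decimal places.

X=-2843881.347 m, Y=-384588.478 m, Z=-5680644.461 m

start: φ=-63.358442°, λ=-172.311684°, h=3606.932 m
→ ECEF (a=6378206.400, f=1/294.978698214): X=-2843623.0714, Y=-383882.4556, Z=-5681035.7305
→ Helmert 7p (PV): X=-2843881.3469, Y=-384588.4775, Z=-5680644.4614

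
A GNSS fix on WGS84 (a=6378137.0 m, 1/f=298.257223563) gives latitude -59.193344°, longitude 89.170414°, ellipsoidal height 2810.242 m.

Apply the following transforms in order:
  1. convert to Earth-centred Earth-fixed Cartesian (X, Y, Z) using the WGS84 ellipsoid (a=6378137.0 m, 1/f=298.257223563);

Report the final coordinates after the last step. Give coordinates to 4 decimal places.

start: φ=-59.193344°, λ=89.170414°, h=2810.242 m
→ ECEF (a=6378137.000, f=1/298.257223563): X=47432.3094, Y=3275707.6724, Z=-5457411.5917

X=47432.3094 m, Y=3275707.6724 m, Z=-5457411.5917 m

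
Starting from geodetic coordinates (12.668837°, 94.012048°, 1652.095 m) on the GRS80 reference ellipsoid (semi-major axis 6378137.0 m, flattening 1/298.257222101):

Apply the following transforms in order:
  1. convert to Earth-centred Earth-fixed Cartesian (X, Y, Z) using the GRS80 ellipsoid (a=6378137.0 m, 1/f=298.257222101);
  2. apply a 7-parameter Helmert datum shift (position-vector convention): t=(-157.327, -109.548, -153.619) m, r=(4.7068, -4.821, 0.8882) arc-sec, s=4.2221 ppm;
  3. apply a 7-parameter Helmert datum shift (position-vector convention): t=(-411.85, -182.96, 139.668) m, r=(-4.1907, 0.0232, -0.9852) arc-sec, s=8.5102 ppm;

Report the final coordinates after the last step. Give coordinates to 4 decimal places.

X=-436176.7569 m, Y=6209995.5924 m, Z=1390055.8010 m

start: φ=12.668837°, λ=94.012048°, h=1652.095 m
→ ECEF (a=6378137.000, f=1/298.257222101): X=-435572.6190, Y=6210212.3035, Z=1390046.6447
→ Helmert 7p (PV): X=-435791.0166, Y=6210095.3801, Z=1390030.4267
→ Helmert 7p (PV): X=-436176.7569, Y=6209995.5924, Z=1390055.8010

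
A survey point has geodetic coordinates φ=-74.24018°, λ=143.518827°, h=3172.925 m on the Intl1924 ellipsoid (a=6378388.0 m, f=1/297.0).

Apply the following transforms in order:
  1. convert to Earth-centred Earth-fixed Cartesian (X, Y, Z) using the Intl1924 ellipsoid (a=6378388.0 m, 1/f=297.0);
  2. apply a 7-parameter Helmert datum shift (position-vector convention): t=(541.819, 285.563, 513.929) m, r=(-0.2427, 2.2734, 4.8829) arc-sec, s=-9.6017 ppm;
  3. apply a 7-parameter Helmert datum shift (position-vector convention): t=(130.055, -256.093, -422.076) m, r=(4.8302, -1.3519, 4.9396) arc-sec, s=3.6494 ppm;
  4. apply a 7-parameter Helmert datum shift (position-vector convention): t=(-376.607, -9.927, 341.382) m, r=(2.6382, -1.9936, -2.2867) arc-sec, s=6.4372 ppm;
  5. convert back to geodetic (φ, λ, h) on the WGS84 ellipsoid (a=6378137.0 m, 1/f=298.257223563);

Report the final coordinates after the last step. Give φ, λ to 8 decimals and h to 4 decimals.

start: φ=-74.240180°, λ=143.518827°, h=3172.925 m
→ ECEF (a=6378388.000, f=1/297.0): X=-1397993.9147, Y=1033750.3564, Z=-6119474.2848
→ Helmert 7p (PV): X=-1397530.5910, Y=1033985.6989, Z=-6118887.4066
→ Helmert 7p (PV): X=-1397390.2934, Y=1033843.2007, Z=-6119316.7592
→ Helmert 7p (PV): X=-1397705.2891, Y=1033933.6894, Z=-6119015.0514
→ geod (Bowring, a=6378137.000): φ=-74.23969442°, λ=143.50831362°, h=2863.9300 m

φ=-74.23969442°, λ=143.50831362°, h=2863.9300 m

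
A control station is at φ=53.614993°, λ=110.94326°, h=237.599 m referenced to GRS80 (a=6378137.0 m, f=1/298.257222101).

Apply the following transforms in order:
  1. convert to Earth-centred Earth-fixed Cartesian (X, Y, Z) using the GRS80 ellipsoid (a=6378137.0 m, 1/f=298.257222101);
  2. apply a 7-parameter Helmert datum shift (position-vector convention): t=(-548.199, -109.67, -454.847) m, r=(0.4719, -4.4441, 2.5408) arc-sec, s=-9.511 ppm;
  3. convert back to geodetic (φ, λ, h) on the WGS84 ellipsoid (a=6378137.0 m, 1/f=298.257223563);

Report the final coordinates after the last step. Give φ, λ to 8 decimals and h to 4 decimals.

start: φ=53.614993°, λ=110.943260°, h=237.599 m
→ ECEF (a=6378137.000, f=1/298.257222101): X=-1355402.9932, Y=3541424.0083, Z=5111631.1545
→ Helmert 7p (PV): X=-1356092.0564, Y=3541252.2655, Z=5111106.5902
→ geod (Bowring, a=6378137.000): φ=53.61157520°, λ=110.95391115°, h=-133.6917 m

φ=53.61157520°, λ=110.95391115°, h=-133.6917 m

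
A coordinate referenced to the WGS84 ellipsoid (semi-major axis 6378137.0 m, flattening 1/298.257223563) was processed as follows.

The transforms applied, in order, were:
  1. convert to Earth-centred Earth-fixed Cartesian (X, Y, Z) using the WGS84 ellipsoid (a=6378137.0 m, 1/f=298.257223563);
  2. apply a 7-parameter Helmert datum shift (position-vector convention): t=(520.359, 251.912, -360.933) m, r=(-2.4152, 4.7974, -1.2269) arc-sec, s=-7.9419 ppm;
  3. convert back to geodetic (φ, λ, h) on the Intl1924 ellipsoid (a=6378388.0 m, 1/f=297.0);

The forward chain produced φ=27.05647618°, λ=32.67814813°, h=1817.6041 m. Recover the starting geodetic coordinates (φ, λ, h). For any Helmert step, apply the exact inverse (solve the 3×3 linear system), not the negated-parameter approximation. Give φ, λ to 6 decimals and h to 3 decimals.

φ=27.062554°, λ=32.679262°, h=1753.840 m

start: φ=27.056476°, λ=32.678148°, h=1817.604 m
→ ECEF (a=6378388.000, f=1/297.0): X=4785918.6896, Y=3069928.2440, Z=2884656.4755
→ Helmert⁻¹: X=4785350.9720, Y=3069695.3921, Z=2885187.5648
→ geod (Bowring, a=6378137.000): φ=27.06255400°, λ=32.67926200°, h=1753.8400 m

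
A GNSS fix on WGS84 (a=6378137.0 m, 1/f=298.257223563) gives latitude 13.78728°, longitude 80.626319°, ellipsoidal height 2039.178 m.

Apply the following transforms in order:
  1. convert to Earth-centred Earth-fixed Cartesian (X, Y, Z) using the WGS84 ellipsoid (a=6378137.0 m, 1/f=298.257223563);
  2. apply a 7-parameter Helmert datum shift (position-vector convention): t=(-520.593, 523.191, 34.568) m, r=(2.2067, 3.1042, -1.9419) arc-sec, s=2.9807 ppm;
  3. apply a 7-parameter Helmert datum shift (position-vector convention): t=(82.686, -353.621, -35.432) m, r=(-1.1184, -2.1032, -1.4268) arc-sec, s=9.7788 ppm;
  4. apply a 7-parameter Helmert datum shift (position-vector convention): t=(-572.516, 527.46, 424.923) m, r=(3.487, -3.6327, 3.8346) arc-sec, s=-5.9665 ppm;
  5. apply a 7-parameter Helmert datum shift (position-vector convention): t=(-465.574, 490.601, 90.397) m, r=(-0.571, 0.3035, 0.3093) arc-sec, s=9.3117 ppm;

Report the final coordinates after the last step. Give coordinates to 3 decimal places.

X=1007907.960 m, Y=6116028.988 m, Z=1511290.272 m

start: φ=13.787280°, λ=80.626319°, h=2039.178 m
→ ECEF (a=6378137.000, f=1/298.257223563): X=1009407.7456, Y=6114768.4055, Z=1510621.3899
→ Helmert 7p (PV): X=1008970.4639, Y=6115284.1584, Z=1510710.6877
→ Helmert 7p (PV): X=1009089.9140, Y=6114991.5495, Z=1510667.1585
→ Helmert 7p (PV): X=1008371.0907, Y=6115475.7456, Z=1511204.2160
→ Helmert 7p (PV): X=1007907.9596, Y=6116028.9876, Z=1511290.2716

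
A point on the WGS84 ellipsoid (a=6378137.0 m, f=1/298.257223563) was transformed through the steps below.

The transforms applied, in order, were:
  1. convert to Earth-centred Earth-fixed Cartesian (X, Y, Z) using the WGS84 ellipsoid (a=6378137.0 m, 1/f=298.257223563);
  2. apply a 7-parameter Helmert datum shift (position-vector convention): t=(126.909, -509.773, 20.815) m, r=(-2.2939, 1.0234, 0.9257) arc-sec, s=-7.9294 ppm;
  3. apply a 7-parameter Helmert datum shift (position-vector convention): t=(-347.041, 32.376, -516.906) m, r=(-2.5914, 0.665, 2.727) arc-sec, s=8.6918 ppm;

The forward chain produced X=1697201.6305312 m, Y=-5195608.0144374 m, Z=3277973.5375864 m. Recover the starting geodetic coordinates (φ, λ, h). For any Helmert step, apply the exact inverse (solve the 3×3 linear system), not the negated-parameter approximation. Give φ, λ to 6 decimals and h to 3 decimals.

start: X=1697201.6305, Y=-5195608.0144, Z=3277973.5376 m
→ Helmert⁻¹: X=1697454.6562, Y=-5195658.8613, Z=3278402.1450
→ Helmert⁻¹: X=1697301.6244, Y=-5195234.3594, Z=3278357.9702
→ geod (Bowring, a=6378137.000): φ=31.12667200°, λ=-71.90760000°, h=840.0230 m

φ=31.126672°, λ=-71.907600°, h=840.023 m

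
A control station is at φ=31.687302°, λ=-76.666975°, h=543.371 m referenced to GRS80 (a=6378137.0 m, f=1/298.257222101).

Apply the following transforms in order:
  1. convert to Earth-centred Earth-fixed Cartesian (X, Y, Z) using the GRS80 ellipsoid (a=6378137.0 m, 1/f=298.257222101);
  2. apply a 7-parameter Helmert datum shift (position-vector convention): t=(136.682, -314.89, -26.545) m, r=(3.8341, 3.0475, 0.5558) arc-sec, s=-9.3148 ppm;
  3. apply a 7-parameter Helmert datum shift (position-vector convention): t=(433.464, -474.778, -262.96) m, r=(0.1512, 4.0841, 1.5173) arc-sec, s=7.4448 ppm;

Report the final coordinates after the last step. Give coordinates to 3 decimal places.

start: φ=31.687302°, λ=-76.666975°, h=543.371 m
→ ECEF (a=6378137.000, f=1/298.257222101): X=1252864.7455, Y=-5286378.8020, Z=3331262.2988
→ Helmert 7p (PV): X=1253053.2198, Y=-5286702.9962, Z=3331087.9496
→ Helmert 7p (PV): X=1253600.8592, Y=-5287210.3569, Z=3330821.1025

X=1253600.859 m, Y=-5287210.357 m, Z=3330821.103 m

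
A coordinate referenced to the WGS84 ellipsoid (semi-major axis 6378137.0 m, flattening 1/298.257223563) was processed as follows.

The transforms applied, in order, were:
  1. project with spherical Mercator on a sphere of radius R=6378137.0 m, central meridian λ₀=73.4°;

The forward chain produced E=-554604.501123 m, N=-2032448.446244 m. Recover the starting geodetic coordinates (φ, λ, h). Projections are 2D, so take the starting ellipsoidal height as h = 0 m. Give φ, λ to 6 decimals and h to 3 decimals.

start: E=-554604.5011, N=-2032448.4462 m
→ merc⁻¹: φ=-17.95642200°, λ=68.41790300°

φ=-17.956422°, λ=68.417903°, h=0.000 m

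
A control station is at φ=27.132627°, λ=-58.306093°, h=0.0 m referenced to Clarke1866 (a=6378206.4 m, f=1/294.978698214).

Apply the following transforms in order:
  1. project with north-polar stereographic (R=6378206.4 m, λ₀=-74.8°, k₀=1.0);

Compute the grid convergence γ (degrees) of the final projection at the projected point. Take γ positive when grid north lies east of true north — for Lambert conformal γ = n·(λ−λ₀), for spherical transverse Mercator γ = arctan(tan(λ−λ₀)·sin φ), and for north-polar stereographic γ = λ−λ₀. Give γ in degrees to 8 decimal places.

16.49390700

start: φ=27.132627°, λ=-58.306093°, h=0.000 m
→ into stereo (λ₀=-74.8°): φ=27.13262700°, λ−λ₀=16.49390700°
convergence γ = 16.49390700°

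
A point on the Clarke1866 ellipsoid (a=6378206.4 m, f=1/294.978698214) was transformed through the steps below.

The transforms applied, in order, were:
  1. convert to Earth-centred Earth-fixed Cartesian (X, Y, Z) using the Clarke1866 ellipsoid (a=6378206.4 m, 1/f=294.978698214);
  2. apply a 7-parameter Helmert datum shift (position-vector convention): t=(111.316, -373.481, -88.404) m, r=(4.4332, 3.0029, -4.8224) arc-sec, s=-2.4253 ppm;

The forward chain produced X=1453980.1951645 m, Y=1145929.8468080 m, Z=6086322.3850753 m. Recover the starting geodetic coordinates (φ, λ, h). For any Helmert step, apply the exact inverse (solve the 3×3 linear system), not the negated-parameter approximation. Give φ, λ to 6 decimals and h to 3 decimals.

φ=73.188708°, λ=38.260239°, h=3380.761 m

start: X=1453980.1952, Y=1145929.8468, Z=6086322.3851 m
→ Helmert⁻¹: X=1453756.9922, Y=1146470.9103, Z=6086422.0741
→ geod (Bowring, a=6378206.400): φ=73.18870800°, λ=38.26023900°, h=3380.7610 m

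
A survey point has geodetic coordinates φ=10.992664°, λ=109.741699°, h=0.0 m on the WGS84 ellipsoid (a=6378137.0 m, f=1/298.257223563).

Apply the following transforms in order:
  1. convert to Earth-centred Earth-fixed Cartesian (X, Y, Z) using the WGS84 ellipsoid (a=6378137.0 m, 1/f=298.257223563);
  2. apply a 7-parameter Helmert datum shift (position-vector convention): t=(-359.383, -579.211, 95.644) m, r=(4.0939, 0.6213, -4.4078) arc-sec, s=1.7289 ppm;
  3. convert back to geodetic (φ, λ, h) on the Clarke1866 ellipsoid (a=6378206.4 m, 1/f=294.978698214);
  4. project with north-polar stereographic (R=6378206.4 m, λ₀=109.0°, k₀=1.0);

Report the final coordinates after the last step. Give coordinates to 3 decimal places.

start: φ=10.992664°, λ=109.741699°, h=0.000 m
→ ECEF (a=6378137.000, f=1/298.257223563): X=-2115136.8780, Y=5893828.8959, Z=1208209.5872
→ Helmert 7p (PV): X=-2115370.3294, Y=5893281.0941, Z=1208430.6709
→ geod (Bowring, a=6378206.400): φ=10.99618203°, λ=109.74540285°, h=-447.3315 m
→ stereo (R=6378206.4, λ₀=109.0°): E=136810.2649, N=-10515399.1309

E=136810.265 m, N=-10515399.131 m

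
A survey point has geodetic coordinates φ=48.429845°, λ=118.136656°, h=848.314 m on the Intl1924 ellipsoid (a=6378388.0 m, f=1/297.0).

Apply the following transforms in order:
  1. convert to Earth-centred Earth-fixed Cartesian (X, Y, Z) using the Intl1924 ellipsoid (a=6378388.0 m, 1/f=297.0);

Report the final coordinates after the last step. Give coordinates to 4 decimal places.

X=-1999879.8900 m, Y=3739681.9393 m, Z=4749448.8506 m

start: φ=48.429845°, λ=118.136656°, h=848.314 m
→ ECEF (a=6378388.000, f=1/297.0): X=-1999879.8900, Y=3739681.9393, Z=4749448.8506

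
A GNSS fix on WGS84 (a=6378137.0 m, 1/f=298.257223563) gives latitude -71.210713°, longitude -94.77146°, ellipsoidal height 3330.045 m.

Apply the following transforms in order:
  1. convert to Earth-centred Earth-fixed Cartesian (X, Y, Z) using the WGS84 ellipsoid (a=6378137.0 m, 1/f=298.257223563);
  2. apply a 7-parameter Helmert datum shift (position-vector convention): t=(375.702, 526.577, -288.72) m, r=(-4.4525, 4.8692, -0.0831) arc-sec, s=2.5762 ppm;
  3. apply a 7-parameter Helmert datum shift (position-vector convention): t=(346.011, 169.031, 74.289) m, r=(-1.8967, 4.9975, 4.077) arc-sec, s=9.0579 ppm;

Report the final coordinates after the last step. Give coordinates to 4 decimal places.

X=-171014.4335 m, Y=-2053961.3690 m, Z=-6019260.7373 m

start: φ=-71.210713°, λ=-94.771460°, h=3330.045 m
→ ECEF (a=6378137.000, f=1/298.257223563): X=-171485.9966, Y=-2054444.4828, Z=-6019047.7115
→ Helmert 7p (PV): X=-171253.6534, Y=-2054053.0588, Z=-6019303.5415
→ Helmert 7p (PV): X=-171014.4335, Y=-2053961.3690, Z=-6019260.7373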